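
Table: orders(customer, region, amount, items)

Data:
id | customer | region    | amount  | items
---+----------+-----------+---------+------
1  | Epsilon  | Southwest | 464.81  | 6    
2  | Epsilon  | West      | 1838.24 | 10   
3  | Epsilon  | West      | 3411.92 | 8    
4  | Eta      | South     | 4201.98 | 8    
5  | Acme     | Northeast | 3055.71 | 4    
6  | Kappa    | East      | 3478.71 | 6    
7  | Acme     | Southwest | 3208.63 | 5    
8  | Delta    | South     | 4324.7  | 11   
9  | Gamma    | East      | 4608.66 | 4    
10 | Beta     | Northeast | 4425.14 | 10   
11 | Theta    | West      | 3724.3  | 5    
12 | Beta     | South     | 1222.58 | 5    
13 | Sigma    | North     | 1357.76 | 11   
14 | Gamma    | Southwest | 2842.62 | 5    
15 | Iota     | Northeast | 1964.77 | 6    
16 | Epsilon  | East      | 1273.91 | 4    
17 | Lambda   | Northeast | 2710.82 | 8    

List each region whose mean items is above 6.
SELECT region, AVG(items)
FROM orders
GROUP BY region
HAVING AVG(items) > 6

Result:
  North: avg=11.00
  Northeast: avg=7.00
  South: avg=8.00
  West: avg=7.67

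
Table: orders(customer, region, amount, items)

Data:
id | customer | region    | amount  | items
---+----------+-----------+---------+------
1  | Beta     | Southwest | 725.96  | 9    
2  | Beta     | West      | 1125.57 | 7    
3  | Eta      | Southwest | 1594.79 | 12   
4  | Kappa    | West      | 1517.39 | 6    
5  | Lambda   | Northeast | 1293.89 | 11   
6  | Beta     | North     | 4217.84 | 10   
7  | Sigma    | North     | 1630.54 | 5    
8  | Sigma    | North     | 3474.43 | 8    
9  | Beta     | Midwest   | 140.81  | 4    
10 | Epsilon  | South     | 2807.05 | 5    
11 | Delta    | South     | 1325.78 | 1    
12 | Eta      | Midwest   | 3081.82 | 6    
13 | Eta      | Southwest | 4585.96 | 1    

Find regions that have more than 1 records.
SELECT region, COUNT(*) as cnt
FROM orders
GROUP BY region
HAVING COUNT(*) > 1

Result:
  Midwest: 2
  North: 3
  South: 2
  Southwest: 3
  West: 2

Note: HAVING filters groups after aggregation, WHERE filters rows before.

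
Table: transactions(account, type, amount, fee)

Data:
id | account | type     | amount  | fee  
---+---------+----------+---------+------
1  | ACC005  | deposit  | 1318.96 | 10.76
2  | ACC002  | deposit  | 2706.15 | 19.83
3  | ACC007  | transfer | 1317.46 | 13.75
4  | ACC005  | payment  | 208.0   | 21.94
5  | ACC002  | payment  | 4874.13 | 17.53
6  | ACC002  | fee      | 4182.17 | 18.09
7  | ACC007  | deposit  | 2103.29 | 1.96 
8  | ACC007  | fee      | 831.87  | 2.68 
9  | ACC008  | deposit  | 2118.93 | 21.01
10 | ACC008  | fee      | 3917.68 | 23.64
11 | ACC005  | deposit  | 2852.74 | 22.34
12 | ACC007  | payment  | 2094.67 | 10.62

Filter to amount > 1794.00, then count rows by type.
SELECT type, COUNT(*)
FROM transactions
WHERE amount > 1794.00
GROUP BY type

Note: WHERE filters rows before grouping.

Result:
  deposit: 4
  fee: 2
  payment: 2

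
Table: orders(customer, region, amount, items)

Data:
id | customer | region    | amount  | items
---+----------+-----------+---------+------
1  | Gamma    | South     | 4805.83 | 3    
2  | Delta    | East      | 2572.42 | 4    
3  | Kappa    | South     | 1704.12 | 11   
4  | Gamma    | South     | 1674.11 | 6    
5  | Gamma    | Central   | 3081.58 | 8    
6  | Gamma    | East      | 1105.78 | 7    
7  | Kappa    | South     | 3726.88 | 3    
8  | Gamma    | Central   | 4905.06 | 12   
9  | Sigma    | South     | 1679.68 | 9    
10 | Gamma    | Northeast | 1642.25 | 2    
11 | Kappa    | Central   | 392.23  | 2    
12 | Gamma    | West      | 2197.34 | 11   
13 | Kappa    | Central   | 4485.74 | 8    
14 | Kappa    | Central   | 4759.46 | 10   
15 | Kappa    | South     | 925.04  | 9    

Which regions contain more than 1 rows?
SELECT region, COUNT(*) as cnt
FROM orders
GROUP BY region
HAVING COUNT(*) > 1

Result:
  Central: 5
  East: 2
  South: 6

Note: HAVING filters groups after aggregation, WHERE filters rows before.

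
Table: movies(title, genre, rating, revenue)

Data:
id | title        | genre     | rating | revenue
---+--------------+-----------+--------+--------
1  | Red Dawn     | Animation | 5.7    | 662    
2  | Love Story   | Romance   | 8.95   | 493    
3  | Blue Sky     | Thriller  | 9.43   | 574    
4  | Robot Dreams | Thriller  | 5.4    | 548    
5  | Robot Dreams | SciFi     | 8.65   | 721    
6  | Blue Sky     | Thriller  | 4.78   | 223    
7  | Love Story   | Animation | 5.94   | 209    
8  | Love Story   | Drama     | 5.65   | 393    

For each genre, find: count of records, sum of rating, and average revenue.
SELECT genre,
       COUNT(*) as cnt,
       SUM(rating) as total_rating,
       AVG(revenue) as avg_revenue
FROM movies
GROUP BY genre

Result:
  Animation: 2 records, 11.64 total rating, 435.50 avg revenue
  Drama: 1 records, 5.65 total rating, 393.00 avg revenue
  Romance: 1 records, 8.95 total rating, 493.00 avg revenue
  SciFi: 1 records, 8.65 total rating, 721.00 avg revenue
  Thriller: 3 records, 19.61 total rating, 448.33 avg revenue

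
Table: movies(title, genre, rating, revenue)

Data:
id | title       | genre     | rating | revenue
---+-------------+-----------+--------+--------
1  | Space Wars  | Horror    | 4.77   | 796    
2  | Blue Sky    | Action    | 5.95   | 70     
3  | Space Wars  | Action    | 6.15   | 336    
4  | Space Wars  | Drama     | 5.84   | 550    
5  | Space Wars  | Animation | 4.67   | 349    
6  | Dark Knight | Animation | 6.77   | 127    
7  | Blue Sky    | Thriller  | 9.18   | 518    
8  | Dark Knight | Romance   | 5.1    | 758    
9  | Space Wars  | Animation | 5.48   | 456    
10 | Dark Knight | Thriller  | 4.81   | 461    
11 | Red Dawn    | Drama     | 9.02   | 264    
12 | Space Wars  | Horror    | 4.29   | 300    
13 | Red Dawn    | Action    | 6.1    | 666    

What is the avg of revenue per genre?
SELECT genre, AVG(revenue) as result
FROM movies
GROUP BY genre

Result:
  Action: 357.33
  Animation: 310.67
  Drama: 407.00
  Horror: 548.00
  Romance: 758.00
  Thriller: 489.50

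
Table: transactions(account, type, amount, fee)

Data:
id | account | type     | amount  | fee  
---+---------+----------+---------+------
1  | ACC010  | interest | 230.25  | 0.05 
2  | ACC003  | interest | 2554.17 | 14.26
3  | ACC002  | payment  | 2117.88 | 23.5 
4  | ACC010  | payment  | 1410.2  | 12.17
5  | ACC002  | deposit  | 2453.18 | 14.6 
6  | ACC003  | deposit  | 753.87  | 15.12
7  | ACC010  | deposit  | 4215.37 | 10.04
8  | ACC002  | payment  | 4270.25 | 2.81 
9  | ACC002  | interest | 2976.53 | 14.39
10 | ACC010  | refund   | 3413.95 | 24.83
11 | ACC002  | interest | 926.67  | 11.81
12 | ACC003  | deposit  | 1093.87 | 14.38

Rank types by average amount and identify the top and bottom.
SELECT type, AVG(amount)
FROM transactions
GROUP BY type
ORDER BY AVG(amount)

All groups:
  interest: 1671.91
  deposit: 2129.07
  payment: 2599.44
  refund: 3413.95

Highest: refund (3413.95)
Lowest: interest (1671.91)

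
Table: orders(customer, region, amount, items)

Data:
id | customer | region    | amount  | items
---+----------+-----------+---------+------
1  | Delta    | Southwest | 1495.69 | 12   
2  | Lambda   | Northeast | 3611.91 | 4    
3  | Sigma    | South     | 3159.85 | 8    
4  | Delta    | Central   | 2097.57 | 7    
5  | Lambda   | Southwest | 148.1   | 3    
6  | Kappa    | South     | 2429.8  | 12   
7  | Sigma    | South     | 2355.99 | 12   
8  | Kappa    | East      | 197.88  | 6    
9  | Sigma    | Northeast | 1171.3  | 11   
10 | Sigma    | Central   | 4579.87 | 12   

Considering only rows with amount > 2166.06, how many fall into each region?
SELECT region, COUNT(*)
FROM orders
WHERE amount > 2166.06
GROUP BY region

Note: WHERE filters rows before grouping.

Result:
  Central: 1
  Northeast: 1
  South: 3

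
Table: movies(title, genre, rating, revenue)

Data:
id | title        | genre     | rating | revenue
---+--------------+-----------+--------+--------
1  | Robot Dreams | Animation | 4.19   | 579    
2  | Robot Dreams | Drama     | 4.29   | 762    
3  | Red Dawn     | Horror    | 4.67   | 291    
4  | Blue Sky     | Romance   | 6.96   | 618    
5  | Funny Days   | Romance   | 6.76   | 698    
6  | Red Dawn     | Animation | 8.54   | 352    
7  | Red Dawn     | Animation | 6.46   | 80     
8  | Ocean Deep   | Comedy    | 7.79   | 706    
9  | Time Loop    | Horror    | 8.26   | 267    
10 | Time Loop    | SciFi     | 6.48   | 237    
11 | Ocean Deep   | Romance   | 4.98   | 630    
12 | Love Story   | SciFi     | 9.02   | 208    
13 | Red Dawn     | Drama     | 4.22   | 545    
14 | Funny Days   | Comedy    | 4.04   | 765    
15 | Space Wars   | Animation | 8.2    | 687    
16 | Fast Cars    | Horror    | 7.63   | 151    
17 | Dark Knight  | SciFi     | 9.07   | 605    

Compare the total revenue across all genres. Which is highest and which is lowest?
SELECT genre, SUM(revenue)
FROM movies
GROUP BY genre
ORDER BY SUM(revenue)

All groups:
  Horror: 709
  SciFi: 1050
  Drama: 1307
  Comedy: 1471
  Animation: 1698
  Romance: 1946

Highest: Romance (1946)
Lowest: Horror (709)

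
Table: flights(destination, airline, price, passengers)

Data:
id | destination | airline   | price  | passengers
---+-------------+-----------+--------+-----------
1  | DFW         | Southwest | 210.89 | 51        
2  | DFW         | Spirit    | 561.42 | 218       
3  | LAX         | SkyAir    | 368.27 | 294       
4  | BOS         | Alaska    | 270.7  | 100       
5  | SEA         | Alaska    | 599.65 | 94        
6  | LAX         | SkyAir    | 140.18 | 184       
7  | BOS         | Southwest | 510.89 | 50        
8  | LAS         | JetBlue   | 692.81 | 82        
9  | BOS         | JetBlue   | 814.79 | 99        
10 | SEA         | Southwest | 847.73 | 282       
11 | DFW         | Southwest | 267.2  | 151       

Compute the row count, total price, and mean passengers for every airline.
SELECT airline,
       COUNT(*) as cnt,
       SUM(price) as total_price,
       AVG(passengers) as avg_passengers
FROM flights
GROUP BY airline

Result:
  Alaska: 2 records, 870.35 total price, 97.00 avg passengers
  JetBlue: 2 records, 1507.60 total price, 90.50 avg passengers
  SkyAir: 2 records, 508.45 total price, 239.00 avg passengers
  Southwest: 4 records, 1836.71 total price, 133.50 avg passengers
  Spirit: 1 records, 561.42 total price, 218.00 avg passengers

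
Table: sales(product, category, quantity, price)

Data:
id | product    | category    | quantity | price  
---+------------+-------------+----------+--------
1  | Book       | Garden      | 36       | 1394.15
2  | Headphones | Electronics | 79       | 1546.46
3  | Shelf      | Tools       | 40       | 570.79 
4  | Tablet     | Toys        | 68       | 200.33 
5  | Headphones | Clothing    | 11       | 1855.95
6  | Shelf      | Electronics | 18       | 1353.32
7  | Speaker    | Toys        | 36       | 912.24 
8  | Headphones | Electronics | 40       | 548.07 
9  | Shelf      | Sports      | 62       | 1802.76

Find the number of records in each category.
SELECT category, COUNT(*) as count
FROM sales
GROUP BY category

Result:
  Clothing: 1
  Electronics: 3
  Garden: 1
  Sports: 1
  Tools: 1
  Toys: 2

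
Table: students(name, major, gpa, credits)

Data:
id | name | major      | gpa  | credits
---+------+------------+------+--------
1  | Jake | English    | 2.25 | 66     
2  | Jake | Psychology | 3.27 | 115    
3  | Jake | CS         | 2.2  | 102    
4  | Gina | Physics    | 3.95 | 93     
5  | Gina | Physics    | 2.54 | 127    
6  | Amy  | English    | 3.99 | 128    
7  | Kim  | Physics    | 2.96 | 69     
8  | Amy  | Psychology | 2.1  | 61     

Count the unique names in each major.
SELECT major, COUNT(DISTINCT name)
FROM students
GROUP BY major

Result:
  CS: 1 distinct
  English: 2 distinct
  Physics: 2 distinct
  Psychology: 2 distinct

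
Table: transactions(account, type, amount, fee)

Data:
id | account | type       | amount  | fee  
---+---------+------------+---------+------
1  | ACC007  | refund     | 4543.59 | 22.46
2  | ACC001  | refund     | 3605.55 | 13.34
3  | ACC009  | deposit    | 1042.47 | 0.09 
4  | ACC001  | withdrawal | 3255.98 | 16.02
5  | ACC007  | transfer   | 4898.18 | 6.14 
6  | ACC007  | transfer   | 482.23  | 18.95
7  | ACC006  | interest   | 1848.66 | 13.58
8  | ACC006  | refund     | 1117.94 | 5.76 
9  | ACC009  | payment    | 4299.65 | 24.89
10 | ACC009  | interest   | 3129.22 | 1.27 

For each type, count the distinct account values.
SELECT type, COUNT(DISTINCT account)
FROM transactions
GROUP BY type

Result:
  deposit: 1 distinct
  interest: 2 distinct
  payment: 1 distinct
  refund: 3 distinct
  transfer: 1 distinct
  withdrawal: 1 distinct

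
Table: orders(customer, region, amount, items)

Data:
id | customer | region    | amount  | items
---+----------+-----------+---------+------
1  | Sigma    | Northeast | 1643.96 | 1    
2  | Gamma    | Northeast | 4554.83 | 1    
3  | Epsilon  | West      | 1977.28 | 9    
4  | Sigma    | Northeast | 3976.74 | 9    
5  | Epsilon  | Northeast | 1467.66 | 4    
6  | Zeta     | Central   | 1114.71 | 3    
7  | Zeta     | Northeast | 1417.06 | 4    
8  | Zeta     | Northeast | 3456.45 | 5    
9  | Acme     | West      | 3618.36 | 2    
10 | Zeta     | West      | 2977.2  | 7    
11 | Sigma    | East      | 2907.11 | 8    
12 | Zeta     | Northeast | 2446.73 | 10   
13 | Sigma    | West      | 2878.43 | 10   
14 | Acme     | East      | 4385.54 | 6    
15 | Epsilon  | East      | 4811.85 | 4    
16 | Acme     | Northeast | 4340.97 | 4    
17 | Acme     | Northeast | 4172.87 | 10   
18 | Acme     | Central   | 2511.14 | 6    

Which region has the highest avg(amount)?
SELECT region, AVG(amount) as val
FROM orders
GROUP BY region
ORDER BY val DESC
LIMIT 1

Result: East with avg(amount) = 4034.83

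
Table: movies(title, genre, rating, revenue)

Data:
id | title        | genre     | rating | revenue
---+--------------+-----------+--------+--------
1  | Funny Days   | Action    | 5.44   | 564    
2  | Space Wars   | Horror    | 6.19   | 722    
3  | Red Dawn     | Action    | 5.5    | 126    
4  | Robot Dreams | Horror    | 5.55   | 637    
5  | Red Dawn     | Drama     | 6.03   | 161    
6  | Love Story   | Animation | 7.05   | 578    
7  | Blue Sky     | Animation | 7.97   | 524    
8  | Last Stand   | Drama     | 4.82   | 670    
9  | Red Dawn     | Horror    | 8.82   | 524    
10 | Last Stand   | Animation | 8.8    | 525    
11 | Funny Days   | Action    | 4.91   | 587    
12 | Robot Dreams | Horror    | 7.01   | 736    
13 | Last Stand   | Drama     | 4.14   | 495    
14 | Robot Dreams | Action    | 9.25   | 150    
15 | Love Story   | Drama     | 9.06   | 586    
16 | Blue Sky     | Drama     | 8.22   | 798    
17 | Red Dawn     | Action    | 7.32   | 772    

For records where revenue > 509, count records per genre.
SELECT genre, COUNT(*)
FROM movies
WHERE revenue > 509
GROUP BY genre

Note: WHERE filters rows before grouping.

Result:
  Action: 3
  Animation: 3
  Drama: 3
  Horror: 4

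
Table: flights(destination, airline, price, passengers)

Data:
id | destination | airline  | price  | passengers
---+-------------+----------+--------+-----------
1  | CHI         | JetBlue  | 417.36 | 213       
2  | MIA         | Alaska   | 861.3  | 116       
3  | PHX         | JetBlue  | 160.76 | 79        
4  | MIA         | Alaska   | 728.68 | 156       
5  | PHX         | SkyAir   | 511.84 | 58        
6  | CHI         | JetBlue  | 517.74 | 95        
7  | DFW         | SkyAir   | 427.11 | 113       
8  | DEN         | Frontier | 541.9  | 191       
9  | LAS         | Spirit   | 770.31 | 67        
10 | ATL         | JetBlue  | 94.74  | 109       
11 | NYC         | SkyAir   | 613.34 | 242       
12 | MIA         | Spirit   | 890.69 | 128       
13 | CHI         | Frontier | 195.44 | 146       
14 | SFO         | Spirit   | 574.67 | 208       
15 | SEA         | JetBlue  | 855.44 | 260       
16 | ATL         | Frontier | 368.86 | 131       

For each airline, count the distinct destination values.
SELECT airline, COUNT(DISTINCT destination)
FROM flights
GROUP BY airline

Result:
  Alaska: 1 distinct
  Frontier: 3 distinct
  JetBlue: 4 distinct
  SkyAir: 3 distinct
  Spirit: 3 distinct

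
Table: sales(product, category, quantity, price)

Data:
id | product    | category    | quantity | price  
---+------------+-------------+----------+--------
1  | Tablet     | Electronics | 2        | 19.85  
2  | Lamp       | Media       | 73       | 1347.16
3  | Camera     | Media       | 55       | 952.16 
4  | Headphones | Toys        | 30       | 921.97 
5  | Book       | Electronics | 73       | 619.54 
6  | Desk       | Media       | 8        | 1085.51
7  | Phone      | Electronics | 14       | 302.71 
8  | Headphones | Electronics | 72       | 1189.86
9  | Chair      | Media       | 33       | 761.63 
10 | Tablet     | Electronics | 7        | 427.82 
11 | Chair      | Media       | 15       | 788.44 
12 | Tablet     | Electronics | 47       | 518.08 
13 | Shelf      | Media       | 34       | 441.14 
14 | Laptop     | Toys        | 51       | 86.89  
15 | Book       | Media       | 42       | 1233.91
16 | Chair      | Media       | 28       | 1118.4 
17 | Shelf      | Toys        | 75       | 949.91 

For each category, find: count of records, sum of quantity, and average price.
SELECT category,
       COUNT(*) as cnt,
       SUM(quantity) as total_quantity,
       AVG(price) as avg_price
FROM sales
GROUP BY category

Result:
  Electronics: 6 records, 215 total quantity, 512.98 avg price
  Media: 8 records, 288 total quantity, 966.04 avg price
  Toys: 3 records, 156 total quantity, 652.92 avg price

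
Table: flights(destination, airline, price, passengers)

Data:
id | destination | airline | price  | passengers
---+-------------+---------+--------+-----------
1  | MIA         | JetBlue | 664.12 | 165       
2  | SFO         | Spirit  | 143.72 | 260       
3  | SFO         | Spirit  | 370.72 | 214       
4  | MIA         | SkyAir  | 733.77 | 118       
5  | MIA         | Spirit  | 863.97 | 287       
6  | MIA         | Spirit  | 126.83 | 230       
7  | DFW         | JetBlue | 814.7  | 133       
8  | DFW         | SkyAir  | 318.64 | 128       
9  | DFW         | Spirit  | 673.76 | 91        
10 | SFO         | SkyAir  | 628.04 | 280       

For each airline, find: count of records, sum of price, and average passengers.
SELECT airline,
       COUNT(*) as cnt,
       SUM(price) as total_price,
       AVG(passengers) as avg_passengers
FROM flights
GROUP BY airline

Result:
  JetBlue: 2 records, 1478.82 total price, 149.00 avg passengers
  SkyAir: 3 records, 1680.45 total price, 175.33 avg passengers
  Spirit: 5 records, 2179.00 total price, 216.40 avg passengers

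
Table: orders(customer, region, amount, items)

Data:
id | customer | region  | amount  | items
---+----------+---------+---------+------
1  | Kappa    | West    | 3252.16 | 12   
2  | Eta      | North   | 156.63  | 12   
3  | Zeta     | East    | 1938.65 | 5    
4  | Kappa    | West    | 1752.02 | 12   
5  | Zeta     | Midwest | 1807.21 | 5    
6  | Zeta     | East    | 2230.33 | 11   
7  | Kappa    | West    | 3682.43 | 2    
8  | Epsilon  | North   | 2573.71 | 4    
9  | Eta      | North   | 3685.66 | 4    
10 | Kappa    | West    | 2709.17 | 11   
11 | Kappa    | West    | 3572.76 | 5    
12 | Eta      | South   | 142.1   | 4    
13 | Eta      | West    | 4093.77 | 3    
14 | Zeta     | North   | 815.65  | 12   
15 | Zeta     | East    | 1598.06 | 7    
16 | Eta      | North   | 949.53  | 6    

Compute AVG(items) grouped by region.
SELECT region, AVG(items) as result
FROM orders
GROUP BY region

Result:
  East: 7.67
  Midwest: 5.00
  North: 7.60
  South: 4.00
  West: 7.50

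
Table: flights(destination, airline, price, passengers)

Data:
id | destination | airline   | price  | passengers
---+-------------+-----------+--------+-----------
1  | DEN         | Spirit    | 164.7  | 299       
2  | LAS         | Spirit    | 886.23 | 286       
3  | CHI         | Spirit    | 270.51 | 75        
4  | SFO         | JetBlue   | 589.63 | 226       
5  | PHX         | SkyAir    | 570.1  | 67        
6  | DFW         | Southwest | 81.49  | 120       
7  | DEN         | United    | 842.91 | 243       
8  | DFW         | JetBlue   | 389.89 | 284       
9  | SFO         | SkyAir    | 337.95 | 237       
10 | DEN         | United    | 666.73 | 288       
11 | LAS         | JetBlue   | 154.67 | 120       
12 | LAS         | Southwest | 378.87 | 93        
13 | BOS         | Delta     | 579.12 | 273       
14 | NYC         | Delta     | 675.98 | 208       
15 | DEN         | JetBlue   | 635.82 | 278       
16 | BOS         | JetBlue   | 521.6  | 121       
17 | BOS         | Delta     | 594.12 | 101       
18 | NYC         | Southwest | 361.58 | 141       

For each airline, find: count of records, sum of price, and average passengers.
SELECT airline,
       COUNT(*) as cnt,
       SUM(price) as total_price,
       AVG(passengers) as avg_passengers
FROM flights
GROUP BY airline

Result:
  Delta: 3 records, 1849.22 total price, 194.00 avg passengers
  JetBlue: 5 records, 2291.61 total price, 205.80 avg passengers
  SkyAir: 2 records, 908.05 total price, 152.00 avg passengers
  Southwest: 3 records, 821.94 total price, 118.00 avg passengers
  Spirit: 3 records, 1321.44 total price, 220.00 avg passengers
  United: 2 records, 1509.64 total price, 265.50 avg passengers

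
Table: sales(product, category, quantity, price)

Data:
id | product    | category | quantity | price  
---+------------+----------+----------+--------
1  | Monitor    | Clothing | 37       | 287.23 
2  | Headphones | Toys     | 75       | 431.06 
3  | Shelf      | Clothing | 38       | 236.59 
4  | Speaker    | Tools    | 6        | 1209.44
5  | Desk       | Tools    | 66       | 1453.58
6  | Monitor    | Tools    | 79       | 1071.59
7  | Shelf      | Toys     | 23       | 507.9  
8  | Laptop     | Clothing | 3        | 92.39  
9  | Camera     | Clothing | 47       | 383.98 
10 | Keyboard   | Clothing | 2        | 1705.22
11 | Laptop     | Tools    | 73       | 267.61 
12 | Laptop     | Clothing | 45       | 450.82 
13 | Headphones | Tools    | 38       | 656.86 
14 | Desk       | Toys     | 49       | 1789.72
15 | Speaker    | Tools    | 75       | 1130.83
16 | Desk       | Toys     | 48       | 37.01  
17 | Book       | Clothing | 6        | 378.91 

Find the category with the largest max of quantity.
SELECT category, MAX(quantity) as val
FROM sales
GROUP BY category
ORDER BY val DESC
LIMIT 1

Result: Tools with max(quantity) = 79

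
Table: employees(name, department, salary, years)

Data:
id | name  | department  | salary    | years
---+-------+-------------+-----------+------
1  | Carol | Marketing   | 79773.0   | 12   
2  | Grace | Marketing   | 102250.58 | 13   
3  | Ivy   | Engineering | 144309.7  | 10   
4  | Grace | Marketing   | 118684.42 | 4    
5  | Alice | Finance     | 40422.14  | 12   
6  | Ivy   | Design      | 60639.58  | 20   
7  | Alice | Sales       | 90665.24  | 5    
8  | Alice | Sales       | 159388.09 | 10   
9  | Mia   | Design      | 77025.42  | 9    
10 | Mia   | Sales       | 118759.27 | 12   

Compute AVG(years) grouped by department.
SELECT department, AVG(years) as result
FROM employees
GROUP BY department

Result:
  Design: 14.50
  Engineering: 10.00
  Finance: 12.00
  Marketing: 9.67
  Sales: 9.00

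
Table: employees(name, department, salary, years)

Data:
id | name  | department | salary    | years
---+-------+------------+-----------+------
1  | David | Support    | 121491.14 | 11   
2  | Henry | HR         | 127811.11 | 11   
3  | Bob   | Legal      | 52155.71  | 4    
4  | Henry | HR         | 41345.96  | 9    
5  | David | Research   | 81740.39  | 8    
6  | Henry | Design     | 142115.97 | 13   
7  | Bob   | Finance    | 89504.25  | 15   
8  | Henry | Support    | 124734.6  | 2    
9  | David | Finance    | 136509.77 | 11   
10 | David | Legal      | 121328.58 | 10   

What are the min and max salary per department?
SELECT department, MIN(salary), MAX(salary)
FROM employees
GROUP BY department

Result:
  Design: min=142115.97, max=142115.97
  Finance: min=89504.25, max=136509.77
  HR: min=41345.96, max=127811.11
  Legal: min=52155.71, max=121328.58
  Research: min=81740.39, max=81740.39
  Support: min=121491.14, max=124734.60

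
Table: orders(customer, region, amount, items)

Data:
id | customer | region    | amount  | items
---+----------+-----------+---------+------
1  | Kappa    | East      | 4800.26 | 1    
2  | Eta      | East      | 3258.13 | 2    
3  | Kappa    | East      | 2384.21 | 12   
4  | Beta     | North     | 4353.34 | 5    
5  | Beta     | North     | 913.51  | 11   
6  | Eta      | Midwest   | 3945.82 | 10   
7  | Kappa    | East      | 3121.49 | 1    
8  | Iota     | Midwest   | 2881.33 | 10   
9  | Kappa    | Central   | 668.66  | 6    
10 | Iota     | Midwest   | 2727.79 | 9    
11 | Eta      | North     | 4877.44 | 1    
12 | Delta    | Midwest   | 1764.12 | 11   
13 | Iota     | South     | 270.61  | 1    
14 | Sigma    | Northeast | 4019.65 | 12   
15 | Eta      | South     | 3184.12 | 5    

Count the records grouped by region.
SELECT region, COUNT(*) as count
FROM orders
GROUP BY region

Result:
  Central: 1
  East: 4
  Midwest: 4
  North: 3
  Northeast: 1
  South: 2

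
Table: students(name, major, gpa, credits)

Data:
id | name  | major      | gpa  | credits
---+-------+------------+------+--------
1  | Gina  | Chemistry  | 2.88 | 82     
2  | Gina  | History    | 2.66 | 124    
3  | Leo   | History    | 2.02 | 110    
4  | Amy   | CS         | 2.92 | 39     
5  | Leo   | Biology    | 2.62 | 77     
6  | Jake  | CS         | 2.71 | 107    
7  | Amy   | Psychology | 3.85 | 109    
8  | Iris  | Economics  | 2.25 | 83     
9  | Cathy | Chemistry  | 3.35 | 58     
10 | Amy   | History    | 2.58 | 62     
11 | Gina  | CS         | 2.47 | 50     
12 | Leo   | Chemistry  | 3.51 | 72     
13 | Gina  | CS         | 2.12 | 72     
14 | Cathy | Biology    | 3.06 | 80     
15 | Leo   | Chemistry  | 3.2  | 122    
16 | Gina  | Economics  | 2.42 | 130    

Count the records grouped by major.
SELECT major, COUNT(*) as count
FROM students
GROUP BY major

Result:
  Biology: 2
  CS: 4
  Chemistry: 4
  Economics: 2
  History: 3
  Psychology: 1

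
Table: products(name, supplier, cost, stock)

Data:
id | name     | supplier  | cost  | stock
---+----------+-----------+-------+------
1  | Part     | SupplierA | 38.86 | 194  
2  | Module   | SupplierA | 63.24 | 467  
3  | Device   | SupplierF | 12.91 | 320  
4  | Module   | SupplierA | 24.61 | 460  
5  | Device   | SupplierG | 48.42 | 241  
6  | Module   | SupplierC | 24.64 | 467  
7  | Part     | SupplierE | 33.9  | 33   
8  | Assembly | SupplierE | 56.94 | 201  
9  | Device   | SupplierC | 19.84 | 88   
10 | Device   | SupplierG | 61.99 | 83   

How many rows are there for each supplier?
SELECT supplier, COUNT(*) as count
FROM products
GROUP BY supplier

Result:
  SupplierA: 3
  SupplierC: 2
  SupplierE: 2
  SupplierF: 1
  SupplierG: 2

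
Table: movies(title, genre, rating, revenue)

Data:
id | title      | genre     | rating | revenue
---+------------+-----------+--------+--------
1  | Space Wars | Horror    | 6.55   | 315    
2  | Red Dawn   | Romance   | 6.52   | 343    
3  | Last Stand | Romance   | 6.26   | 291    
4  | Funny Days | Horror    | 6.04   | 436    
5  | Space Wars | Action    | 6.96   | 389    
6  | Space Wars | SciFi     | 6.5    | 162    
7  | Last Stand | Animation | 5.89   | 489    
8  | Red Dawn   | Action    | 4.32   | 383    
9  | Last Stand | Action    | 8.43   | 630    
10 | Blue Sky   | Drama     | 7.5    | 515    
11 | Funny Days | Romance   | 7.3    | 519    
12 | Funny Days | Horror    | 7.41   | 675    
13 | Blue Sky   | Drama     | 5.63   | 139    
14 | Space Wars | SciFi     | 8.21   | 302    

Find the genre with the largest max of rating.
SELECT genre, MAX(rating) as val
FROM movies
GROUP BY genre
ORDER BY val DESC
LIMIT 1

Result: Action with max(rating) = 8.43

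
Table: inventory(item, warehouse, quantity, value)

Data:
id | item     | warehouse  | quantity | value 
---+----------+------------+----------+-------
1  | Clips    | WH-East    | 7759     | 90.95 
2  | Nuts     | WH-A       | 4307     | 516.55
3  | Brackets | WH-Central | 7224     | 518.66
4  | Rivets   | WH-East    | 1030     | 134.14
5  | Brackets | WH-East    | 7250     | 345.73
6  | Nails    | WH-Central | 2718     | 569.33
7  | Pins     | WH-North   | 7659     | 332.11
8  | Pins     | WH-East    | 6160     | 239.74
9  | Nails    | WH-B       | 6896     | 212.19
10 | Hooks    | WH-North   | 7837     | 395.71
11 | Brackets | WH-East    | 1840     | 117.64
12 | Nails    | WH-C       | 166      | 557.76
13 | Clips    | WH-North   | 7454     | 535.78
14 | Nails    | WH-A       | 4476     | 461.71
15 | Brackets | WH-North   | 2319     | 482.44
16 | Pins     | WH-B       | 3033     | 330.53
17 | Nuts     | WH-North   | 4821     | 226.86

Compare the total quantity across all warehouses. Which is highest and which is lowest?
SELECT warehouse, SUM(quantity)
FROM inventory
GROUP BY warehouse
ORDER BY SUM(quantity)

All groups:
  WH-C: 166
  WH-A: 8783
  WH-B: 9929
  WH-Central: 9942
  WH-East: 24039
  WH-North: 30090

Highest: WH-North (30090)
Lowest: WH-C (166)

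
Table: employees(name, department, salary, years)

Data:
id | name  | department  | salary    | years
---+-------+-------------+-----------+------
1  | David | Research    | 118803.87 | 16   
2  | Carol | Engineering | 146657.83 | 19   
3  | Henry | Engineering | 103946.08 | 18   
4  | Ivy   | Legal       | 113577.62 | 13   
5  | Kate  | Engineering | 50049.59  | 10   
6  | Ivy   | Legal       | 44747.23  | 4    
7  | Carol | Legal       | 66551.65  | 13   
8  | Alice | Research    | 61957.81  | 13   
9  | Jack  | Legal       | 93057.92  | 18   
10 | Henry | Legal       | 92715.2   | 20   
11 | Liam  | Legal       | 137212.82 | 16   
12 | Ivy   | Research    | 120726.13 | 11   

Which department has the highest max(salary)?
SELECT department, MAX(salary) as val
FROM employees
GROUP BY department
ORDER BY val DESC
LIMIT 1

Result: Engineering with max(salary) = 146657.83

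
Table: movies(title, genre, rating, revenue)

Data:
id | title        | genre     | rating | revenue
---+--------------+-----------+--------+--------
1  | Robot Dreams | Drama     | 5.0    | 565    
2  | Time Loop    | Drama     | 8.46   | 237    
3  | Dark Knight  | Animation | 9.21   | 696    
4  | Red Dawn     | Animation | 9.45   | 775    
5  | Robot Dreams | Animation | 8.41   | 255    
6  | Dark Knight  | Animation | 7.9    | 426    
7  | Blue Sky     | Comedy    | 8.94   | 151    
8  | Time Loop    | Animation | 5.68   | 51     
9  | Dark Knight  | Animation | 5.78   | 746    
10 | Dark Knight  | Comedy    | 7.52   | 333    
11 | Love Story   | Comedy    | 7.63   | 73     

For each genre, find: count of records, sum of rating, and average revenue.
SELECT genre,
       COUNT(*) as cnt,
       SUM(rating) as total_rating,
       AVG(revenue) as avg_revenue
FROM movies
GROUP BY genre

Result:
  Animation: 6 records, 46.43 total rating, 491.50 avg revenue
  Comedy: 3 records, 24.09 total rating, 185.67 avg revenue
  Drama: 2 records, 13.46 total rating, 401.00 avg revenue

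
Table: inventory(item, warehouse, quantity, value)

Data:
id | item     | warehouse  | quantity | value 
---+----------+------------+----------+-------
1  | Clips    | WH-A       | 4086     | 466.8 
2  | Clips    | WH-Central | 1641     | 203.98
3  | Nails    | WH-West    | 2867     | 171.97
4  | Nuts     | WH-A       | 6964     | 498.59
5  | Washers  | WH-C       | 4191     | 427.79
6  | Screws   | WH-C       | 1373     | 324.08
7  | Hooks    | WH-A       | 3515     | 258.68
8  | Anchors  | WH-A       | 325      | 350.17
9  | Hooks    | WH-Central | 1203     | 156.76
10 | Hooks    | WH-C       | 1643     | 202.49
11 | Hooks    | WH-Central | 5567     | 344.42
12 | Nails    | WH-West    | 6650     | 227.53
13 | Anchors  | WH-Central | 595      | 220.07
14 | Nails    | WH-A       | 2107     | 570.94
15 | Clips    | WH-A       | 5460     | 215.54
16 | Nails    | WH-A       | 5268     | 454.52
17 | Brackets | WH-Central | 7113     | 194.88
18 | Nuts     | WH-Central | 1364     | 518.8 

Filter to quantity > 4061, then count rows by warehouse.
SELECT warehouse, COUNT(*)
FROM inventory
WHERE quantity > 4061
GROUP BY warehouse

Note: WHERE filters rows before grouping.

Result:
  WH-A: 4
  WH-C: 1
  WH-Central: 2
  WH-West: 1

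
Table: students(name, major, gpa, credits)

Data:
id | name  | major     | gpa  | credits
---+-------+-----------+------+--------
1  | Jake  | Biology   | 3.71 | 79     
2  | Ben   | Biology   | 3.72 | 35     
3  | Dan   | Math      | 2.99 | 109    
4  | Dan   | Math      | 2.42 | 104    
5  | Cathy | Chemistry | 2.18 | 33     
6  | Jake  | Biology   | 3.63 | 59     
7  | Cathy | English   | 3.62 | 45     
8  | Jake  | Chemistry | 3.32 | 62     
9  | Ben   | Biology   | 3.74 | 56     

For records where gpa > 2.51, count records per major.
SELECT major, COUNT(*)
FROM students
WHERE gpa > 2.51
GROUP BY major

Note: WHERE filters rows before grouping.

Result:
  Biology: 4
  Chemistry: 1
  English: 1
  Math: 1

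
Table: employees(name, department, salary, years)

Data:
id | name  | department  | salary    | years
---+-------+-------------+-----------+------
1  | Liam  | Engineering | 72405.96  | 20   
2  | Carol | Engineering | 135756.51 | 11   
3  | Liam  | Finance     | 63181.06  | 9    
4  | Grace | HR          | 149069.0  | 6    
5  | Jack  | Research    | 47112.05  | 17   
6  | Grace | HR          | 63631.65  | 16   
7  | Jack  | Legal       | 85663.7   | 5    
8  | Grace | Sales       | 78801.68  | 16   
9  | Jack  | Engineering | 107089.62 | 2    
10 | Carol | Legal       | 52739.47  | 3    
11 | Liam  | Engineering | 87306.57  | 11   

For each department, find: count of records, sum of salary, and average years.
SELECT department,
       COUNT(*) as cnt,
       SUM(salary) as total_salary,
       AVG(years) as avg_years
FROM employees
GROUP BY department

Result:
  Engineering: 4 records, 402558.66 total salary, 11.00 avg years
  Finance: 1 records, 63181.06 total salary, 9.00 avg years
  HR: 2 records, 212700.65 total salary, 11.00 avg years
  Legal: 2 records, 138403.17 total salary, 4.00 avg years
  Research: 1 records, 47112.05 total salary, 17.00 avg years
  Sales: 1 records, 78801.68 total salary, 16.00 avg years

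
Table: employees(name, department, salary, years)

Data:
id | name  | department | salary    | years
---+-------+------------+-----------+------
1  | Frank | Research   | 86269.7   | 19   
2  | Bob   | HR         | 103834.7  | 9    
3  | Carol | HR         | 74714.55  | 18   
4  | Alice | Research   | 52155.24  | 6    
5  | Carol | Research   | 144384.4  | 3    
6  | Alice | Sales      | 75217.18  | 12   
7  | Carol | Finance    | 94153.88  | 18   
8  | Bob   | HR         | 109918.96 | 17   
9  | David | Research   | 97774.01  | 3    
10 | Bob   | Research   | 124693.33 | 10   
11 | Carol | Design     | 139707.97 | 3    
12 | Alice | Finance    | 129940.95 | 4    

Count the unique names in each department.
SELECT department, COUNT(DISTINCT name)
FROM employees
GROUP BY department

Result:
  Design: 1 distinct
  Finance: 2 distinct
  HR: 2 distinct
  Research: 5 distinct
  Sales: 1 distinct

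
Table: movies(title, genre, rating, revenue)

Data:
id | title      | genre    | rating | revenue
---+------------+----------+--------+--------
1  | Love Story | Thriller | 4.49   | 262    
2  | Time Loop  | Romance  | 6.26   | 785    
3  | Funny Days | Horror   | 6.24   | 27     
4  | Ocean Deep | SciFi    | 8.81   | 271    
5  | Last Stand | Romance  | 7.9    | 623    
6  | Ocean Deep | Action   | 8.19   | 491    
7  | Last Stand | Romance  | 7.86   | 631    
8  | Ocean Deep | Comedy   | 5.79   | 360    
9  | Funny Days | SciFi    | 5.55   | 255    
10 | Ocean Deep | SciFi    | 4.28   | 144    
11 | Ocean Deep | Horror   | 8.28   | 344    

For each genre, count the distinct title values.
SELECT genre, COUNT(DISTINCT title)
FROM movies
GROUP BY genre

Result:
  Action: 1 distinct
  Comedy: 1 distinct
  Horror: 2 distinct
  Romance: 2 distinct
  SciFi: 2 distinct
  Thriller: 1 distinct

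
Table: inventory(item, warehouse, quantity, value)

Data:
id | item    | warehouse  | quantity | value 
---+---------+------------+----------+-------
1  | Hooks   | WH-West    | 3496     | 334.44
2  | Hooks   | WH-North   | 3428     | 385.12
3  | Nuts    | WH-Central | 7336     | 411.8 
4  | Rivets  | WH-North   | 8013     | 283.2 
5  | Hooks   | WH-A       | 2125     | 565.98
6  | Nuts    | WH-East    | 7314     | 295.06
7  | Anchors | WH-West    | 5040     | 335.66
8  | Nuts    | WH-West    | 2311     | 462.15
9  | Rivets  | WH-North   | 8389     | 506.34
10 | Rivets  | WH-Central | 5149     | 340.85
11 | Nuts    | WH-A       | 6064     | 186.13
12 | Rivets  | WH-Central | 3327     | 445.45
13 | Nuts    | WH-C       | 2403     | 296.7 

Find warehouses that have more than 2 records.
SELECT warehouse, COUNT(*) as cnt
FROM inventory
GROUP BY warehouse
HAVING COUNT(*) > 2

Result:
  WH-Central: 3
  WH-North: 3
  WH-West: 3

Note: HAVING filters groups after aggregation, WHERE filters rows before.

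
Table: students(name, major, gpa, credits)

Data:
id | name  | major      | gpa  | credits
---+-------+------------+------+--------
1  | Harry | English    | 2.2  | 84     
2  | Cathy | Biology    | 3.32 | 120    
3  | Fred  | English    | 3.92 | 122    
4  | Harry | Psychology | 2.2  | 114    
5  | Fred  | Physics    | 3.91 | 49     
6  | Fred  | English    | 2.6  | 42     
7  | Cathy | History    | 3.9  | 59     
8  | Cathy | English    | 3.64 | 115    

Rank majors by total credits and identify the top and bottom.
SELECT major, SUM(credits)
FROM students
GROUP BY major
ORDER BY SUM(credits)

All groups:
  Physics: 49
  History: 59
  Psychology: 114
  Biology: 120
  English: 363

Highest: English (363)
Lowest: Physics (49)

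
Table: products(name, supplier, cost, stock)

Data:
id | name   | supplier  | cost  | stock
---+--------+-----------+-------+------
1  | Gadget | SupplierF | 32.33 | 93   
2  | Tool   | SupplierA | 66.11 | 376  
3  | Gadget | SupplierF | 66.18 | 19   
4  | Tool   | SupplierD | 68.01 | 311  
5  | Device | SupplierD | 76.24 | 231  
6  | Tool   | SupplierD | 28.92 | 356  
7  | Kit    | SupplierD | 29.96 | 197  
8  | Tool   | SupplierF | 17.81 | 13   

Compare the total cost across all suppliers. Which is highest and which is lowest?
SELECT supplier, SUM(cost)
FROM products
GROUP BY supplier
ORDER BY SUM(cost)

All groups:
  SupplierA: 66.11
  SupplierF: 116.32
  SupplierD: 203.13

Highest: SupplierD (203.13)
Lowest: SupplierA (66.11)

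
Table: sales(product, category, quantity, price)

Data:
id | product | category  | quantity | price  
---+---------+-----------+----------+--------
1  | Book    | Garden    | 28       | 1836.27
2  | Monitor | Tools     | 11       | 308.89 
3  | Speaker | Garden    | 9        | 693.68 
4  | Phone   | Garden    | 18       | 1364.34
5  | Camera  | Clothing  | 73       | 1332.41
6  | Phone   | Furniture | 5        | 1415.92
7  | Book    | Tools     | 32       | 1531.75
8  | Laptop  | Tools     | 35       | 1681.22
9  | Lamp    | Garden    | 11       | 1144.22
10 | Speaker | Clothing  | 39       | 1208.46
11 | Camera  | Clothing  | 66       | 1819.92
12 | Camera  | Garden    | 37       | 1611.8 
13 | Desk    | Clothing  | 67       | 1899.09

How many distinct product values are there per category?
SELECT category, COUNT(DISTINCT product)
FROM sales
GROUP BY category

Result:
  Clothing: 3 distinct
  Furniture: 1 distinct
  Garden: 5 distinct
  Tools: 3 distinct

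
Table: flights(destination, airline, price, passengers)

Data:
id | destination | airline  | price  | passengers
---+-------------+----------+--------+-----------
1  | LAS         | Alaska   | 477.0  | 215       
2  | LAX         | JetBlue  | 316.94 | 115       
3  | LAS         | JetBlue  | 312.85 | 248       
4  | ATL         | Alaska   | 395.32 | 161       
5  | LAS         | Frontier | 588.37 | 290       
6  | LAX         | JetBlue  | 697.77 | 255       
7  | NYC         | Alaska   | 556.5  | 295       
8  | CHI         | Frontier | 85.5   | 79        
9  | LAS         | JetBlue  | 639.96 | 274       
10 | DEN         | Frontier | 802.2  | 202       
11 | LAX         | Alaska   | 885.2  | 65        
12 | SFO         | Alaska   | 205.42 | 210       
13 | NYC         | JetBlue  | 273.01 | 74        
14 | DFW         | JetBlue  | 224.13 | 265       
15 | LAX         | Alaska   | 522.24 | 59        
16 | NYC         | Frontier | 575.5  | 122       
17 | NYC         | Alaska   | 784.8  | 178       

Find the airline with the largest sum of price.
SELECT airline, SUM(price) as val
FROM flights
GROUP BY airline
ORDER BY val DESC
LIMIT 1

Result: Alaska with sum(price) = 3826.48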